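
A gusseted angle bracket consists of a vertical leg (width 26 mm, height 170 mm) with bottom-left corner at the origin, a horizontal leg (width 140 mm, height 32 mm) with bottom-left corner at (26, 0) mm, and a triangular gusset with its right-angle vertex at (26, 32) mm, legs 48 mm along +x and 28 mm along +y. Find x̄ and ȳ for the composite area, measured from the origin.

x̄ = 53.88 mm, ȳ = 49.64 mm

vertical leg: A = 26 × 170 = 4420.00, centroid at (13.00, 85.00).
horizontal leg: A = 140 × 32 = 4480.00, centroid at (96.00, 16.00).
gusset: A = ½·48·28 = 672.00, centroid at (42.00, 41.33).
ΣA = 9572.00 mm², ΣAx̄ = 515764.00 mm³, ΣAȳ = 475156.00 mm³.
x̄ = 515764.00/9572.00 = 53.88 mm; ȳ = 475156.00/9572.00 = 49.64 mm.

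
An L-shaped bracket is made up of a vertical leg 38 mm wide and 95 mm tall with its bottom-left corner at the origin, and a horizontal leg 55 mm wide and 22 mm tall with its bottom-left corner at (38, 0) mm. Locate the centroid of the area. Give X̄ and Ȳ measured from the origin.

X̄ = 30.67 mm, Ȳ = 38.34 mm

vertical leg: A = 38 × 95 = 3610.00, centroid at (19.00, 47.50).
horizontal leg: A = 55 × 22 = 1210.00, centroid at (65.50, 11.00).
ΣA = 4820.00 mm², ΣAX̄ = 147845.00 mm³, ΣAȲ = 184785.00 mm³.
X̄ = 147845.00/4820.00 = 30.67 mm; Ȳ = 184785.00/4820.00 = 38.34 mm.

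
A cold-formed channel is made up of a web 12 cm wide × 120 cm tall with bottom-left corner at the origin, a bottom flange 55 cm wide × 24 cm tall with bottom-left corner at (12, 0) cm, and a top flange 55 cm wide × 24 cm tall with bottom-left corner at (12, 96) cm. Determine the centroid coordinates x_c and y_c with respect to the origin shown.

x_c = 27.68 cm, y_c = 60.00 cm

web: A = 12 × 120 = 1440.00, centroid at (6.00, 60.00).
bottom flange: A = 55 × 24 = 1320.00, centroid at (39.50, 12.00).
top flange: A = 55 × 24 = 1320.00, centroid at (39.50, 108.00).
ΣA = 4080.00 cm²
ΣAx_c = (1440.00)(6.00) + (1320.00)(39.50) + (1320.00)(39.50) = 112920.00 cm³
ΣAy_c = (1440.00)(60.00) + (1320.00)(12.00) + (1320.00)(108.00) = 244800.00 cm³
x_c = 112920.00 / 4080.00 = 27.68 cm
y_c = 244800.00 / 4080.00 = 60.00 cm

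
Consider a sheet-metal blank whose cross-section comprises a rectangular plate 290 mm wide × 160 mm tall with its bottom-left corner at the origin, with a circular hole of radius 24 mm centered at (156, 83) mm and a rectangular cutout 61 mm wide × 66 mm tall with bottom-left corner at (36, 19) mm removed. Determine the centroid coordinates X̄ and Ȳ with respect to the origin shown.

X̄ = 152.30 mm, Ȳ = 82.65 mm

plate: A = 290 × 160 = 46400.00, centroid at (145.00, 80.00).
hole 1: A = −π·24² = -1809.56, centroid at (156.00, 83.00).
hole 2: A = −(61 × 66) = -4026.00, centroid at (66.50, 52.00).
ΣA = 40564.44 mm²
ΣAX̄ = (46400.00)(145.00) + (-1809.56)(156.00) + (-4026.00)(66.50) = 6177980.05 mm³
ΣAȲ = (46400.00)(80.00) + (-1809.56)(83.00) + (-4026.00)(52.00) = 3352454.74 mm³
X̄ = 6177980.05 / 40564.44 = 152.30 mm
Ȳ = 3352454.74 / 40564.44 = 82.65 mm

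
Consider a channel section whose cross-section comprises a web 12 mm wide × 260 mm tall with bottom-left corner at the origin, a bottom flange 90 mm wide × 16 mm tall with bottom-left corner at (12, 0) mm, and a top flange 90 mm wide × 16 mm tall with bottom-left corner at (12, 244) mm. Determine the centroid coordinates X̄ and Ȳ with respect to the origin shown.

web: A = 12 × 260 = 3120.00, centroid at (6.00, 130.00).
bottom flange: A = 90 × 16 = 1440.00, centroid at (57.00, 8.00).
top flange: A = 90 × 16 = 1440.00, centroid at (57.00, 252.00).
ΣA = 6000.00 mm²
ΣAX̄ = (3120.00)(6.00) + (1440.00)(57.00) + (1440.00)(57.00) = 182880.00 mm³
ΣAȲ = (3120.00)(130.00) + (1440.00)(8.00) + (1440.00)(252.00) = 780000.00 mm³
X̄ = 182880.00 / 6000.00 = 30.48 mm
Ȳ = 780000.00 / 6000.00 = 130.00 mm

X̄ = 30.48 mm, Ȳ = 130.00 mm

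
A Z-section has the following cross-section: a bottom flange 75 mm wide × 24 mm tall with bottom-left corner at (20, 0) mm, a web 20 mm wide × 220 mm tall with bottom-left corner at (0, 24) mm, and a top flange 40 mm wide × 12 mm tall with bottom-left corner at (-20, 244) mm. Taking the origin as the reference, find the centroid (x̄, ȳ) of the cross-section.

x̄ = 22.08 mm, ȳ = 109.46 mm

bottom flange: A = 75 × 24 = 1800.00, centroid at (57.50, 12.00).
web: A = 20 × 220 = 4400.00, centroid at (10.00, 134.00).
top flange: A = 40 × 12 = 480.00, centroid at (0.00, 250.00).
ΣA = 6680.00 mm², ΣAx̄ = 147500.00 mm³, ΣAȳ = 731200.00 mm³.
x̄ = 147500.00/6680.00 = 22.08 mm; ȳ = 731200.00/6680.00 = 109.46 mm.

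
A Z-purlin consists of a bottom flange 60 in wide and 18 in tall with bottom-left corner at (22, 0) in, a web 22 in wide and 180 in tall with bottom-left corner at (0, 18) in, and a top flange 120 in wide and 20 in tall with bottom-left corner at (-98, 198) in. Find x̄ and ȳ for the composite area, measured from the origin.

bottom flange: A = 60 × 18 = 1080.00, centroid at (52.00, 9.00).
web: A = 22 × 180 = 3960.00, centroid at (11.00, 108.00).
top flange: A = 120 × 20 = 2400.00, centroid at (-38.00, 208.00).
ΣA = 7440.00 in²
ΣAx̄ = (1080.00)(52.00) + (3960.00)(11.00) + (2400.00)(-38.00) = 8520.00 in³
ΣAȳ = (1080.00)(9.00) + (3960.00)(108.00) + (2400.00)(208.00) = 936600.00 in³
x̄ = 8520.00 / 7440.00 = 1.15 in
ȳ = 936600.00 / 7440.00 = 125.89 in

x̄ = 1.15 in, ȳ = 125.89 in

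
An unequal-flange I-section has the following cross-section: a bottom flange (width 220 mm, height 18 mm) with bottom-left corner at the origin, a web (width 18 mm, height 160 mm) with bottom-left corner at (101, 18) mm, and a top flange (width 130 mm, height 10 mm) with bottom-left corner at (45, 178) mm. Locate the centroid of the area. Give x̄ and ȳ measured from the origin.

x̄ = 110.00 mm, ȳ = 68.28 mm

bottom flange: A = 220 × 18 = 3960.00, centroid at (110.00, 9.00).
web: A = 18 × 160 = 2880.00, centroid at (110.00, 98.00).
top flange: A = 130 × 10 = 1300.00, centroid at (110.00, 183.00).
ΣA = 8140.00 mm²
ΣAx̄ = (3960.00)(110.00) + (2880.00)(110.00) + (1300.00)(110.00) = 895400.00 mm³
ΣAȳ = (3960.00)(9.00) + (2880.00)(98.00) + (1300.00)(183.00) = 555780.00 mm³
x̄ = 895400.00 / 8140.00 = 110.00 mm
ȳ = 555780.00 / 8140.00 = 68.28 mm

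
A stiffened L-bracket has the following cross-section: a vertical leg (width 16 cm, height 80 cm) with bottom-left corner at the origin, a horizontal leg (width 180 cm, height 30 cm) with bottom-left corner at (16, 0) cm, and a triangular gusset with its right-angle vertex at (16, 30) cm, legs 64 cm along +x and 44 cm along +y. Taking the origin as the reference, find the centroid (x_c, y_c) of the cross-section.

x_c = 78.54 cm, y_c = 24.12 cm

Part | A | x̄ᵢ | ȳᵢ | A·x̄ᵢ | A·ȳᵢ
vertical leg | 1280.00 | 8.00 | 40.00 | 10240.00 | 51200.00
horizontal leg | 5400.00 | 106.00 | 15.00 | 572400.00 | 81000.00
gusset | 1408.00 | 37.33 | 44.67 | 52565.33 | 62890.67
Σ | 8088.00 |  |  | 635205.33 | 195090.67
x_c = 635205.33 / 8088.00 = 78.54 cm
y_c = 195090.67 / 8088.00 = 24.12 cm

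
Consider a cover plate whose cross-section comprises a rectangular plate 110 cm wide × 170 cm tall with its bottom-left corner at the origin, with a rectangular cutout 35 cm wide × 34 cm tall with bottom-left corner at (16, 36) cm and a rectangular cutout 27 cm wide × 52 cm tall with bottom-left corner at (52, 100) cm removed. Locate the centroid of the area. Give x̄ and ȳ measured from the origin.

Part | A | x̄ᵢ | ȳᵢ | A·x̄ᵢ | A·ȳᵢ
plate | 18700.00 | 55.00 | 85.00 | 1028500.00 | 1589500.00
hole 1 | -1190.00 | 33.50 | 53.00 | -39865.00 | -63070.00
hole 2 | -1404.00 | 65.50 | 126.00 | -91962.00 | -176904.00
Σ | 16106.00 |  |  | 896673.00 | 1349526.00
x̄ = 896673.00 / 16106.00 = 55.67 cm
ȳ = 1349526.00 / 16106.00 = 83.79 cm

x̄ = 55.67 cm, ȳ = 83.79 cm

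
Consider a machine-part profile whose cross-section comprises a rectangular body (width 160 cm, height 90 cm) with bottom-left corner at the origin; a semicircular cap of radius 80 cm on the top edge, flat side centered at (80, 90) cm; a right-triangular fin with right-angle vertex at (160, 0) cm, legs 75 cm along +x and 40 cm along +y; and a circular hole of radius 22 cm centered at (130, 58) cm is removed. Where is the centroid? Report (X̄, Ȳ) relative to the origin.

rectangular body: A = 160 × 90 = 14400.00, centroid at (80.00, 45.00).
semicircular top: A = ½π·80² = 10053.10, centroid at (80.00, 123.95).
triangular fin: A = ½·75·40 = 1500.00, centroid at (185.00, 13.33).
hole: A = −π·22² = -1520.53, centroid at (130.00, 58.00).
ΣA = 24432.57 cm², ΣAX̄ = 2036078.71 cm³, ΣAȲ = 1825921.23 cm³.
X̄ = 2036078.71/24432.57 = 83.33 cm; Ȳ = 1825921.23/24432.57 = 74.73 cm.

X̄ = 83.33 cm, Ȳ = 74.73 cm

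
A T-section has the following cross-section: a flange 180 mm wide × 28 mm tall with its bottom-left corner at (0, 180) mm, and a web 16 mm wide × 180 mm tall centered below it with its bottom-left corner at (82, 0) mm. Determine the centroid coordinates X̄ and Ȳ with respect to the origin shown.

X̄ = 90.00 mm, Ȳ = 156.18 mm

web: A = 16 × 180 = 2880.00, centroid at (90.00, 90.00).
flange: A = 180 × 28 = 5040.00, centroid at (90.00, 194.00).
ΣA = 7920.00 mm², ΣAX̄ = 712800.00 mm³, ΣAȲ = 1236960.00 mm³.
X̄ = 712800.00/7920.00 = 90.00 mm; Ȳ = 1236960.00/7920.00 = 156.18 mm.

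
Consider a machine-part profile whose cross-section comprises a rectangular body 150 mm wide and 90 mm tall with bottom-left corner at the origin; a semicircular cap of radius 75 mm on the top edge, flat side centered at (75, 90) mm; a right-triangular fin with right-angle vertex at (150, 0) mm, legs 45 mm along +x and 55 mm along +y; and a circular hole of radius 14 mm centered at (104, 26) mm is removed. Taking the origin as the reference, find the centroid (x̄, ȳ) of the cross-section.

x̄ = 79.07 mm, ȳ = 73.64 mm

Part | A | x̄ᵢ | ȳᵢ | A·x̄ᵢ | A·ȳᵢ
rectangular body | 13500.00 | 75.00 | 45.00 | 1012500.00 | 607500.00
semicircular top | 8835.73 | 75.00 | 121.83 | 662679.70 | 1076465.64
triangular fin | 1237.50 | 165.00 | 18.33 | 204187.50 | 22687.50
hole | -615.75 | 104.00 | 26.00 | -64038.22 | -16009.56
Σ | 22957.48 |  |  | 1815328.98 | 1690643.58
x̄ = 1815328.98 / 22957.48 = 79.07 mm
ȳ = 1690643.58 / 22957.48 = 73.64 mm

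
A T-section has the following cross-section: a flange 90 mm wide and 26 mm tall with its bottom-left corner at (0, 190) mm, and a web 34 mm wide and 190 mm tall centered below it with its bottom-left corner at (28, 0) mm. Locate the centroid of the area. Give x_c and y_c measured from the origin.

x_c = 45.00 mm, y_c = 123.72 mm

Part | A | x̄ᵢ | ȳᵢ | A·x̄ᵢ | A·ȳᵢ
web | 6460.00 | 45.00 | 95.00 | 290700.00 | 613700.00
flange | 2340.00 | 45.00 | 203.00 | 105300.00 | 475020.00
Σ | 8800.00 |  |  | 396000.00 | 1088720.00
x_c = 396000.00 / 8800.00 = 45.00 mm
y_c = 1088720.00 / 8800.00 = 123.72 mm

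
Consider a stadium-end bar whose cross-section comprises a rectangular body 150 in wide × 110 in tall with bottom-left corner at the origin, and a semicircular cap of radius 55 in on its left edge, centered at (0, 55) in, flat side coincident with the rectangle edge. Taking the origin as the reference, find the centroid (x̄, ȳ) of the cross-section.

rectangular body: A = 150 × 110 = 16500.00, centroid at (75.00, 55.00).
semicircular end: A = ½π·55² = 4751.66, centroid at (-23.34, 55.00).
ΣA = 21251.66 in²
ΣAx̄ = (16500.00)(75.00) + (4751.66)(-23.34) = 1126583.33 in³
ΣAȳ = (16500.00)(55.00) + (4751.66)(55.00) = 1168841.24 in³
x̄ = 1126583.33 / 21251.66 = 53.01 in
ȳ = 1168841.24 / 21251.66 = 55.00 in

x̄ = 53.01 in, ȳ = 55.00 in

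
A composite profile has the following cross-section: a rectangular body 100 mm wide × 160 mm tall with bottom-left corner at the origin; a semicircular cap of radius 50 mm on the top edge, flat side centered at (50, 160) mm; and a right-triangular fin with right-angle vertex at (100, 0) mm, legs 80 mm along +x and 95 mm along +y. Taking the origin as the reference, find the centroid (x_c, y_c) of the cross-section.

x_c = 62.28 mm, y_c = 89.01 mm

Part | A | x̄ᵢ | ȳᵢ | A·x̄ᵢ | A·ȳᵢ
rectangular body | 16000.00 | 50.00 | 80.00 | 800000.00 | 1280000.00
semicircular top | 3926.99 | 50.00 | 181.22 | 196349.54 | 711651.86
triangular fin | 3800.00 | 126.67 | 31.67 | 481333.33 | 120333.33
Σ | 23726.99 |  |  | 1477682.87 | 2111985.20
x_c = 1477682.87 / 23726.99 = 62.28 mm
y_c = 2111985.20 / 23726.99 = 89.01 mm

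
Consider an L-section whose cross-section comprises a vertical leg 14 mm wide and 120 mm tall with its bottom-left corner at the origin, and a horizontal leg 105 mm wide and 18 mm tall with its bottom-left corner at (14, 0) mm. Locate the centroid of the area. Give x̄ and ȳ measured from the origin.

x̄ = 38.50 mm, ȳ = 33.00 mm

vertical leg: A = 14 × 120 = 1680.00, centroid at (7.00, 60.00).
horizontal leg: A = 105 × 18 = 1890.00, centroid at (66.50, 9.00).
ΣA = 3570.00 mm²
ΣAx̄ = (1680.00)(7.00) + (1890.00)(66.50) = 137445.00 mm³
ΣAȳ = (1680.00)(60.00) + (1890.00)(9.00) = 117810.00 mm³
x̄ = 137445.00 / 3570.00 = 38.50 mm
ȳ = 117810.00 / 3570.00 = 33.00 mm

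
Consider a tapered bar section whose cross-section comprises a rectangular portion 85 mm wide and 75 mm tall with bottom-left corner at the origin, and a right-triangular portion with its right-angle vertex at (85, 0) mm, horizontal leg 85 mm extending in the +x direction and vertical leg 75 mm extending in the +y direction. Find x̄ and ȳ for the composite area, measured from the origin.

Part | A | x̄ᵢ | ȳᵢ | A·x̄ᵢ | A·ȳᵢ
rectangular portion | 6375.00 | 42.50 | 37.50 | 270937.50 | 239062.50
triangular portion | 3187.50 | 113.33 | 25.00 | 361250.00 | 79687.50
Σ | 9562.50 |  |  | 632187.50 | 318750.00
x̄ = 632187.50 / 9562.50 = 66.11 mm
ȳ = 318750.00 / 9562.50 = 33.33 mm

x̄ = 66.11 mm, ȳ = 33.33 mm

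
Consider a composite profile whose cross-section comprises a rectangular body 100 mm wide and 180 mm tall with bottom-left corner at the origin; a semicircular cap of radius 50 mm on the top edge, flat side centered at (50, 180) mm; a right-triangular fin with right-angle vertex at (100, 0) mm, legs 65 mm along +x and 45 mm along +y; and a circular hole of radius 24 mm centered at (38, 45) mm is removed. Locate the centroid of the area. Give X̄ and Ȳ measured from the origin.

rectangular body: A = 100 × 180 = 18000.00, centroid at (50.00, 90.00).
semicircular top: A = ½π·50² = 3926.99, centroid at (50.00, 201.22).
triangular fin: A = ½·65·45 = 1462.50, centroid at (121.67, 15.00).
hole: A = −π·24² = -1809.56, centroid at (38.00, 45.00).
ΣA = 21579.93 mm²
ΣAX̄ = (18000.00)(50.00) + (3926.99)(50.00) + (1462.50)(121.67) + (-1809.56)(38.00) = 1205523.86 mm³
ΣAȲ = (18000.00)(90.00) + (3926.99)(201.22) + (1462.50)(15.00) + (-1809.56)(45.00) = 2350699.10 mm³
X̄ = 1205523.86 / 21579.93 = 55.86 mm
Ȳ = 2350699.10 / 21579.93 = 108.93 mm

X̄ = 55.86 mm, Ȳ = 108.93 mm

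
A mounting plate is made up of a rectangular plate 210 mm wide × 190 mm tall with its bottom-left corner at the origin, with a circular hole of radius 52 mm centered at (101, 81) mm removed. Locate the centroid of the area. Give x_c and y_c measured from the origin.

plate: A = 210 × 190 = 39900.00, centroid at (105.00, 95.00).
hole: A = −π·52² = -8494.87, centroid at (101.00, 81.00).
ΣA = 31405.13 mm², ΣAx_c = 3331518.48 mm³, ΣAy_c = 3102415.81 mm³.
x_c = 3331518.48/31405.13 = 106.08 mm; y_c = 3102415.81/31405.13 = 98.79 mm.

x_c = 106.08 mm, y_c = 98.79 mm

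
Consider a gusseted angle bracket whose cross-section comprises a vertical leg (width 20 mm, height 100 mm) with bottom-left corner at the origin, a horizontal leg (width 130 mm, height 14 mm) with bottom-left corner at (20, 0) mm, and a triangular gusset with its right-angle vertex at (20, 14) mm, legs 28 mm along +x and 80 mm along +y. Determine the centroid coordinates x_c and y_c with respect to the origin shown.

x_c = 42.01 mm, y_c = 32.04 mm

Part | A | x̄ᵢ | ȳᵢ | A·x̄ᵢ | A·ȳᵢ
vertical leg | 2000.00 | 10.00 | 50.00 | 20000.00 | 100000.00
horizontal leg | 1820.00 | 85.00 | 7.00 | 154700.00 | 12740.00
gusset | 1120.00 | 29.33 | 40.67 | 32853.33 | 45546.67
Σ | 4940.00 |  |  | 207553.33 | 158286.67
x_c = 207553.33 / 4940.00 = 42.01 mm
y_c = 158286.67 / 4940.00 = 32.04 mm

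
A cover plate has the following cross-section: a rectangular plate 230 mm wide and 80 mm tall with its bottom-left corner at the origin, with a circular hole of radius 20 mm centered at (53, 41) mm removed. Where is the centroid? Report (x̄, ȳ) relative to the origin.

plate: A = 230 × 80 = 18400.00, centroid at (115.00, 40.00).
hole: A = −π·20² = -1256.64, centroid at (53.00, 41.00).
ΣA = 17143.36 mm², ΣAx̄ = 2049398.24 mm³, ΣAȳ = 684477.88 mm³.
x̄ = 2049398.24/17143.36 = 119.54 mm; ȳ = 684477.88/17143.36 = 39.93 mm.

x̄ = 119.54 mm, ȳ = 39.93 mm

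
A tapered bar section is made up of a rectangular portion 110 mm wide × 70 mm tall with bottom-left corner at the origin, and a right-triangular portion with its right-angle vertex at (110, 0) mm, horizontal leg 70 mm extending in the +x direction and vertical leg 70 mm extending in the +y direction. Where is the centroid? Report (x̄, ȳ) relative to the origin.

Part | A | x̄ᵢ | ȳᵢ | A·x̄ᵢ | A·ȳᵢ
rectangular portion | 7700.00 | 55.00 | 35.00 | 423500.00 | 269500.00
triangular portion | 2450.00 | 133.33 | 23.33 | 326666.67 | 57166.67
Σ | 10150.00 |  |  | 750166.67 | 326666.67
x̄ = 750166.67 / 10150.00 = 73.91 mm
ȳ = 326666.67 / 10150.00 = 32.18 mm

x̄ = 73.91 mm, ȳ = 32.18 mm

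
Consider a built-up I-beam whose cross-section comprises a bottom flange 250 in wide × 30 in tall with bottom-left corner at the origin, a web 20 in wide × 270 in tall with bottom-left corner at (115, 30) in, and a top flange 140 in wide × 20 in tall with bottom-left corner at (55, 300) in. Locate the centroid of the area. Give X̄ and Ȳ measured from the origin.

bottom flange: A = 250 × 30 = 7500.00, centroid at (125.00, 15.00).
web: A = 20 × 270 = 5400.00, centroid at (125.00, 165.00).
top flange: A = 140 × 20 = 2800.00, centroid at (125.00, 310.00).
ΣA = 15700.00 in², ΣAX̄ = 1962500.00 in³, ΣAȲ = 1871500.00 in³.
X̄ = 1962500.00/15700.00 = 125.00 in; Ȳ = 1871500.00/15700.00 = 119.20 in.

X̄ = 125.00 in, Ȳ = 119.20 in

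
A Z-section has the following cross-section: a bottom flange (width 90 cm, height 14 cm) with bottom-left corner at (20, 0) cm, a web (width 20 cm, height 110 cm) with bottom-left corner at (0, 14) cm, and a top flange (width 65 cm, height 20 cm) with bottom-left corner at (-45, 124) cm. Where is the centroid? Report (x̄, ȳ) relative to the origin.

x̄ = 18.41 cm, ȳ = 70.34 cm

bottom flange: A = 90 × 14 = 1260.00, centroid at (65.00, 7.00).
web: A = 20 × 110 = 2200.00, centroid at (10.00, 69.00).
top flange: A = 65 × 20 = 1300.00, centroid at (-12.50, 134.00).
ΣA = 4760.00 cm²
ΣAx̄ = (1260.00)(65.00) + (2200.00)(10.00) + (1300.00)(-12.50) = 87650.00 cm³
ΣAȳ = (1260.00)(7.00) + (2200.00)(69.00) + (1300.00)(134.00) = 334820.00 cm³
x̄ = 87650.00 / 4760.00 = 18.41 cm
ȳ = 334820.00 / 4760.00 = 70.34 cm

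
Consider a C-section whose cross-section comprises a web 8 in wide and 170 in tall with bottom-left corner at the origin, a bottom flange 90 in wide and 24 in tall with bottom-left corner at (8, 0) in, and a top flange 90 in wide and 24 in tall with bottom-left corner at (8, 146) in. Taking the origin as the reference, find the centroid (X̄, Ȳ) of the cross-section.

X̄ = 41.27 in, Ȳ = 85.00 in

web: A = 8 × 170 = 1360.00, centroid at (4.00, 85.00).
bottom flange: A = 90 × 24 = 2160.00, centroid at (53.00, 12.00).
top flange: A = 90 × 24 = 2160.00, centroid at (53.00, 158.00).
ΣA = 5680.00 in², ΣAX̄ = 234400.00 in³, ΣAȲ = 482800.00 in³.
X̄ = 234400.00/5680.00 = 41.27 in; Ȳ = 482800.00/5680.00 = 85.00 in.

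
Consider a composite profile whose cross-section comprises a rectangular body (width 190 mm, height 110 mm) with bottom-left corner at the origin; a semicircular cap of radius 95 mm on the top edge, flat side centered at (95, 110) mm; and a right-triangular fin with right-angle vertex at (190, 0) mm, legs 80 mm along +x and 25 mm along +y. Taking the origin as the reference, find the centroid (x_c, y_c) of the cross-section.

Part | A | x̄ᵢ | ȳᵢ | A·x̄ᵢ | A·ȳᵢ
rectangular body | 20900.00 | 95.00 | 55.00 | 1985500.00 | 1149500.00
semicircular top | 14176.44 | 95.00 | 150.32 | 1346761.50 | 2130991.39
triangular fin | 1000.00 | 216.67 | 8.33 | 216666.67 | 8333.33
Σ | 36076.44 |  |  | 3548928.17 | 3288824.72
x_c = 3548928.17 / 36076.44 = 98.37 mm
y_c = 3288824.72 / 36076.44 = 91.16 mm

x_c = 98.37 mm, y_c = 91.16 mm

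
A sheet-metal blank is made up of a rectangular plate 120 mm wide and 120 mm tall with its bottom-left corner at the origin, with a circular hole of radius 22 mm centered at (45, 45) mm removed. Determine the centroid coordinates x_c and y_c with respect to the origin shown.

x_c = 61.77 mm, y_c = 61.77 mm

plate: A = 120 × 120 = 14400.00, centroid at (60.00, 60.00).
hole: A = −π·22² = -1520.53, centroid at (45.00, 45.00).
ΣA = 12879.47 mm², ΣAx_c = 795576.11 mm³, ΣAy_c = 795576.11 mm³.
x_c = 795576.11/12879.47 = 61.77 mm; y_c = 795576.11/12879.47 = 61.77 mm.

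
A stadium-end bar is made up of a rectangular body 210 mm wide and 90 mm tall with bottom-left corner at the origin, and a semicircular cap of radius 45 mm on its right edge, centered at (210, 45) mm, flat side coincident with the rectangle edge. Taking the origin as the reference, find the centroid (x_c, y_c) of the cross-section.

x_c = 122.88 mm, y_c = 45.00 mm

Part | A | x̄ᵢ | ȳᵢ | A·x̄ᵢ | A·ȳᵢ
rectangular body | 18900.00 | 105.00 | 45.00 | 1984500.00 | 850500.00
semicircular end | 3180.86 | 229.10 | 45.00 | 728731.14 | 143138.82
Σ | 22080.86 |  |  | 2713231.14 | 993638.82
x_c = 2713231.14 / 22080.86 = 122.88 mm
y_c = 993638.82 / 22080.86 = 45.00 mm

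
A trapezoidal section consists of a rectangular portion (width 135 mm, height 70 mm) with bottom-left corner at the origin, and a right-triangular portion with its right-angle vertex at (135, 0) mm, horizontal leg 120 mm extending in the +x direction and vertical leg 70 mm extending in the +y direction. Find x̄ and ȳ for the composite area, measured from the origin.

rectangular portion: A = 135 × 70 = 9450.00, centroid at (67.50, 35.00).
triangular portion: A = ½·120·70 = 4200.00, centroid at (175.00, 23.33).
ΣA = 13650.00 mm²
ΣAx̄ = (9450.00)(67.50) + (4200.00)(175.00) = 1372875.00 mm³
ΣAȳ = (9450.00)(35.00) + (4200.00)(23.33) = 428750.00 mm³
x̄ = 1372875.00 / 13650.00 = 100.58 mm
ȳ = 428750.00 / 13650.00 = 31.41 mm

x̄ = 100.58 mm, ȳ = 31.41 mm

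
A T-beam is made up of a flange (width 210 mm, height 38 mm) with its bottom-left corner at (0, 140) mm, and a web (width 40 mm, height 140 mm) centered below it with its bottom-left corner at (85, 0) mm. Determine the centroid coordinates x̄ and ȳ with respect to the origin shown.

x̄ = 105.00 mm, ȳ = 122.30 mm

Part | A | x̄ᵢ | ȳᵢ | A·x̄ᵢ | A·ȳᵢ
web | 5600.00 | 105.00 | 70.00 | 588000.00 | 392000.00
flange | 7980.00 | 105.00 | 159.00 | 837900.00 | 1268820.00
Σ | 13580.00 |  |  | 1425900.00 | 1660820.00
x̄ = 1425900.00 / 13580.00 = 105.00 mm
ȳ = 1660820.00 / 13580.00 = 122.30 mm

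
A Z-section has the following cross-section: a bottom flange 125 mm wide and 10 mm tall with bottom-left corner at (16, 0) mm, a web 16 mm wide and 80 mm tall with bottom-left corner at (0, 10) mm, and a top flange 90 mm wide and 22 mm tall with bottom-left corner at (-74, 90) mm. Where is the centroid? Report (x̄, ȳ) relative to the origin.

x̄ = 11.30 mm, ȳ = 59.92 mm

bottom flange: A = 125 × 10 = 1250.00, centroid at (78.50, 5.00).
web: A = 16 × 80 = 1280.00, centroid at (8.00, 50.00).
top flange: A = 90 × 22 = 1980.00, centroid at (-29.00, 101.00).
ΣA = 4510.00 mm²
ΣAx̄ = (1250.00)(78.50) + (1280.00)(8.00) + (1980.00)(-29.00) = 50945.00 mm³
ΣAȳ = (1250.00)(5.00) + (1280.00)(50.00) + (1980.00)(101.00) = 270230.00 mm³
x̄ = 50945.00 / 4510.00 = 11.30 mm
ȳ = 270230.00 / 4510.00 = 59.92 mm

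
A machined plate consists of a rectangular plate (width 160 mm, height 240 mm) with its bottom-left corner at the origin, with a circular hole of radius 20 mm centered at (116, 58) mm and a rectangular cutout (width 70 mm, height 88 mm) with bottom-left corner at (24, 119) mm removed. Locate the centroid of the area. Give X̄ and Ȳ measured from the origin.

plate: A = 160 × 240 = 38400.00, centroid at (80.00, 120.00).
hole 1: A = −π·20² = -1256.64, centroid at (116.00, 58.00).
hole 2: A = −(70 × 88) = -6160.00, centroid at (59.00, 163.00).
ΣA = 30983.36 mm²
ΣAX̄ = (38400.00)(80.00) + (-1256.64)(116.00) + (-6160.00)(59.00) = 2562790.10 mm³
ΣAȲ = (38400.00)(120.00) + (-1256.64)(58.00) + (-6160.00)(163.00) = 3531035.05 mm³
X̄ = 2562790.10 / 30983.36 = 82.72 mm
Ȳ = 3531035.05 / 30983.36 = 113.97 mm

X̄ = 82.72 mm, Ȳ = 113.97 mm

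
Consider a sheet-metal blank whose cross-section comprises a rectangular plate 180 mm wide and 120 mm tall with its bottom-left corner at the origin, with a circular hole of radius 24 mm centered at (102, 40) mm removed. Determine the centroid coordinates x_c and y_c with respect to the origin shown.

x_c = 88.90 mm, y_c = 61.83 mm

Part | A | x̄ᵢ | ȳᵢ | A·x̄ᵢ | A·ȳᵢ
plate | 21600.00 | 90.00 | 60.00 | 1944000.00 | 1296000.00
hole | -1809.56 | 102.00 | 40.00 | -184574.85 | -72382.29
Σ | 19790.44 |  |  | 1759425.15 | 1223617.71
x_c = 1759425.15 / 19790.44 = 88.90 mm
y_c = 1223617.71 / 19790.44 = 61.83 mm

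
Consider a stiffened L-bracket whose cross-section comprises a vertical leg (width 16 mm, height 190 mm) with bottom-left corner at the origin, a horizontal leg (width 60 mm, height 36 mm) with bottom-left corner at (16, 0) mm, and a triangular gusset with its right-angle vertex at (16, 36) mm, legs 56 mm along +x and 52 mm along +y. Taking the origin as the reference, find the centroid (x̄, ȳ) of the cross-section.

vertical leg: A = 16 × 190 = 3040.00, centroid at (8.00, 95.00).
horizontal leg: A = 60 × 36 = 2160.00, centroid at (46.00, 18.00).
gusset: A = ½·56·52 = 1456.00, centroid at (34.67, 53.33).
ΣA = 6656.00 mm², ΣAx̄ = 174154.67 mm³, ΣAȳ = 405333.33 mm³.
x̄ = 174154.67/6656.00 = 26.17 mm; ȳ = 405333.33/6656.00 = 60.90 mm.

x̄ = 26.17 mm, ȳ = 60.90 mm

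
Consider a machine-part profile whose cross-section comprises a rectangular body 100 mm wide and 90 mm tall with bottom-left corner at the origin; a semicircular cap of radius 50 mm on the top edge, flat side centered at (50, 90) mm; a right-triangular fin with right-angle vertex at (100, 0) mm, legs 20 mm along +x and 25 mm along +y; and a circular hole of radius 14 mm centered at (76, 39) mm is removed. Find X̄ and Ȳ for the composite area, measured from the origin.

X̄ = 49.85 mm, Ȳ = 65.27 mm

rectangular body: A = 100 × 90 = 9000.00, centroid at (50.00, 45.00).
semicircular top: A = ½π·50² = 3926.99, centroid at (50.00, 111.22).
triangular fin: A = ½·20·25 = 250.00, centroid at (106.67, 8.33).
hole: A = −π·14² = -615.75, centroid at (76.00, 39.00).
ΣA = 12561.24 mm², ΣAX̄ = 626219.04 mm³, ΣAȲ = 819831.51 mm³.
X̄ = 626219.04/12561.24 = 49.85 mm; Ȳ = 819831.51/12561.24 = 65.27 mm.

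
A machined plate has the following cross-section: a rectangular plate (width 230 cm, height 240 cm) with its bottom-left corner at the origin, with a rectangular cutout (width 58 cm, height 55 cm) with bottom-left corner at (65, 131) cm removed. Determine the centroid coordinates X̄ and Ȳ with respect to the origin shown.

Part | A | x̄ᵢ | ȳᵢ | A·x̄ᵢ | A·ȳᵢ
plate | 55200.00 | 115.00 | 120.00 | 6348000.00 | 6624000.00
hole | -3190.00 | 94.00 | 158.50 | -299860.00 | -505615.00
Σ | 52010.00 |  |  | 6048140.00 | 6118385.00
X̄ = 6048140.00 / 52010.00 = 116.29 cm
Ȳ = 6118385.00 / 52010.00 = 117.64 cm

X̄ = 116.29 cm, Ȳ = 117.64 cm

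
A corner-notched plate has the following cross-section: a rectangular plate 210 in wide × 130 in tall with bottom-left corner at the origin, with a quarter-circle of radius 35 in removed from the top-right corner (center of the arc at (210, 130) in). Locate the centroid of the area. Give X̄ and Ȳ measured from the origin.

plate: A = 210 × 130 = 27300.00, centroid at (105.00, 65.00).
removed quarter-circle: A = −¼π·35² = -962.11, centroid at (195.15, 115.15).
ΣA = 26337.89 in², ΣAX̄ = 2678747.99 in³, ΣAȲ = 1663717.01 in³.
X̄ = 2678747.99/26337.89 = 101.71 in; Ȳ = 1663717.01/26337.89 = 63.17 in.

X̄ = 101.71 in, Ȳ = 63.17 in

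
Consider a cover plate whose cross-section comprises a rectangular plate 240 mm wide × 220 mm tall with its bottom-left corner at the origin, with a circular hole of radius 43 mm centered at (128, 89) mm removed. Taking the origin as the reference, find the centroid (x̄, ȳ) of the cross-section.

plate: A = 240 × 220 = 52800.00, centroid at (120.00, 110.00).
hole: A = −π·43² = -5808.80, centroid at (128.00, 89.00).
ΣA = 46991.20 mm², ΣAx̄ = 5592472.98 mm³, ΣAȳ = 5291016.37 mm³.
x̄ = 5592472.98/46991.20 = 119.01 mm; ȳ = 5291016.37/46991.20 = 112.60 mm.

x̄ = 119.01 mm, ȳ = 112.60 mm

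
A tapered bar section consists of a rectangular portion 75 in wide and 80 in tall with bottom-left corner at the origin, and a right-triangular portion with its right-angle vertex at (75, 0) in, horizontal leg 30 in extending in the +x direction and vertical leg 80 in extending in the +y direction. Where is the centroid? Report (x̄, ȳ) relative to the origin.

rectangular portion: A = 75 × 80 = 6000.00, centroid at (37.50, 40.00).
triangular portion: A = ½·30·80 = 1200.00, centroid at (85.00, 26.67).
ΣA = 7200.00 in²
ΣAx̄ = (6000.00)(37.50) + (1200.00)(85.00) = 327000.00 in³
ΣAȳ = (6000.00)(40.00) + (1200.00)(26.67) = 272000.00 in³
x̄ = 327000.00 / 7200.00 = 45.42 in
ȳ = 272000.00 / 7200.00 = 37.78 in

x̄ = 45.42 in, ȳ = 37.78 in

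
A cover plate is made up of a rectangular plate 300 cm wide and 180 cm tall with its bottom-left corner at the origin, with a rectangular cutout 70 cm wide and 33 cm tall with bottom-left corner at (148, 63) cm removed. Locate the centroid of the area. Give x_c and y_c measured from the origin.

plate: A = 300 × 180 = 54000.00, centroid at (150.00, 90.00).
hole: A = −(70 × 33) = -2310.00, centroid at (183.00, 79.50).
ΣA = 51690.00 cm², ΣAx_c = 7677270.00 cm³, ΣAy_c = 4676355.00 cm³.
x_c = 7677270.00/51690.00 = 148.53 cm; y_c = 4676355.00/51690.00 = 90.47 cm.

x_c = 148.53 cm, y_c = 90.47 cm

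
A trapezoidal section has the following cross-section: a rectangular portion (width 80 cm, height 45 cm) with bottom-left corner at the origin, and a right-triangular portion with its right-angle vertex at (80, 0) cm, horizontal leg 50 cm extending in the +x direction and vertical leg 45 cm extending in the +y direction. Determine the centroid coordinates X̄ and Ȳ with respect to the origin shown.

X̄ = 53.49 cm, Ȳ = 20.71 cm

rectangular portion: A = 80 × 45 = 3600.00, centroid at (40.00, 22.50).
triangular portion: A = ½·50·45 = 1125.00, centroid at (96.67, 15.00).
ΣA = 4725.00 cm², ΣAX̄ = 252750.00 cm³, ΣAȲ = 97875.00 cm³.
X̄ = 252750.00/4725.00 = 53.49 cm; Ȳ = 97875.00/4725.00 = 20.71 cm.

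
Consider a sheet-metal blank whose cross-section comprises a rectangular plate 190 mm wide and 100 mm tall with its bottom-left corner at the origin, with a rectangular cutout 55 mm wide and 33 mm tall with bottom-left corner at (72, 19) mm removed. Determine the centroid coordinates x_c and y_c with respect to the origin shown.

Part | A | x̄ᵢ | ȳᵢ | A·x̄ᵢ | A·ȳᵢ
plate | 19000.00 | 95.00 | 50.00 | 1805000.00 | 950000.00
hole | -1815.00 | 99.50 | 35.50 | -180592.50 | -64432.50
Σ | 17185.00 |  |  | 1624407.50 | 885567.50
x_c = 1624407.50 / 17185.00 = 94.52 mm
y_c = 885567.50 / 17185.00 = 51.53 mm

x_c = 94.52 mm, y_c = 51.53 mm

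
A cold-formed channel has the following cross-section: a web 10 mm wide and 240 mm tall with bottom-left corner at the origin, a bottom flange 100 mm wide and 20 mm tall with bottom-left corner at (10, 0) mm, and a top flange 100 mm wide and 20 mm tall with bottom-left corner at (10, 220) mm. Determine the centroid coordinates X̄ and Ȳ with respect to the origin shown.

web: A = 10 × 240 = 2400.00, centroid at (5.00, 120.00).
bottom flange: A = 100 × 20 = 2000.00, centroid at (60.00, 10.00).
top flange: A = 100 × 20 = 2000.00, centroid at (60.00, 230.00).
ΣA = 6400.00 mm², ΣAX̄ = 252000.00 mm³, ΣAȲ = 768000.00 mm³.
X̄ = 252000.00/6400.00 = 39.38 mm; Ȳ = 768000.00/6400.00 = 120.00 mm.

X̄ = 39.38 mm, Ȳ = 120.00 mm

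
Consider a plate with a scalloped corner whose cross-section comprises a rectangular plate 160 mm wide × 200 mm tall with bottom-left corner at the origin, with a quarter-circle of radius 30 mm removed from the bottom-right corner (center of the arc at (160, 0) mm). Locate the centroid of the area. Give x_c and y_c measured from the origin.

Part | A | x̄ᵢ | ȳᵢ | A·x̄ᵢ | A·ȳᵢ
plate | 32000.00 | 80.00 | 100.00 | 2560000.00 | 3200000.00
removed quarter-circle | -706.86 | 147.27 | 12.73 | -104097.34 | -9000.00
Σ | 31293.14 |  |  | 2455902.66 | 3191000.00
x_c = 2455902.66 / 31293.14 = 78.48 mm
y_c = 3191000.00 / 31293.14 = 101.97 mm

x_c = 78.48 mm, y_c = 101.97 mm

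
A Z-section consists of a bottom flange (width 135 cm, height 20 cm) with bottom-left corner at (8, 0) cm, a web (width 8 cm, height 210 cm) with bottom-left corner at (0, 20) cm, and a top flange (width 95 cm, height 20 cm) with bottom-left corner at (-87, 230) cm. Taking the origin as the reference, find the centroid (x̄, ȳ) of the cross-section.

bottom flange: A = 135 × 20 = 2700.00, centroid at (75.50, 10.00).
web: A = 8 × 210 = 1680.00, centroid at (4.00, 125.00).
top flange: A = 95 × 20 = 1900.00, centroid at (-39.50, 240.00).
ΣA = 6280.00 cm²
ΣAx̄ = (2700.00)(75.50) + (1680.00)(4.00) + (1900.00)(-39.50) = 135520.00 cm³
ΣAȳ = (2700.00)(10.00) + (1680.00)(125.00) + (1900.00)(240.00) = 693000.00 cm³
x̄ = 135520.00 / 6280.00 = 21.58 cm
ȳ = 693000.00 / 6280.00 = 110.35 cm

x̄ = 21.58 cm, ȳ = 110.35 cm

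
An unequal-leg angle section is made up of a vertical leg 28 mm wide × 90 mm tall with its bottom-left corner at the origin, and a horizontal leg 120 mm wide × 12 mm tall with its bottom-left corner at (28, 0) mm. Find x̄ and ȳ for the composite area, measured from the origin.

x̄ = 40.91 mm, ȳ = 30.82 mm

vertical leg: A = 28 × 90 = 2520.00, centroid at (14.00, 45.00).
horizontal leg: A = 120 × 12 = 1440.00, centroid at (88.00, 6.00).
ΣA = 3960.00 mm²
ΣAx̄ = (2520.00)(14.00) + (1440.00)(88.00) = 162000.00 mm³
ΣAȳ = (2520.00)(45.00) + (1440.00)(6.00) = 122040.00 mm³
x̄ = 162000.00 / 3960.00 = 40.91 mm
ȳ = 122040.00 / 3960.00 = 30.82 mm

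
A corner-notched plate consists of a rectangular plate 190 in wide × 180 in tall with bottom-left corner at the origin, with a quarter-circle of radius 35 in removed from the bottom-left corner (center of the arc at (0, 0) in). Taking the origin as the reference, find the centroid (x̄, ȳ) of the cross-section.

Part | A | x̄ᵢ | ȳᵢ | A·x̄ᵢ | A·ȳᵢ
plate | 34200.00 | 95.00 | 90.00 | 3249000.00 | 3078000.00
removed quarter-circle | -962.11 | 14.85 | 14.85 | -14291.67 | -14291.67
Σ | 33237.89 |  |  | 3234708.33 | 3063708.33
x̄ = 3234708.33 / 33237.89 = 97.32 in
ȳ = 3063708.33 / 33237.89 = 92.18 in

x̄ = 97.32 in, ȳ = 92.18 in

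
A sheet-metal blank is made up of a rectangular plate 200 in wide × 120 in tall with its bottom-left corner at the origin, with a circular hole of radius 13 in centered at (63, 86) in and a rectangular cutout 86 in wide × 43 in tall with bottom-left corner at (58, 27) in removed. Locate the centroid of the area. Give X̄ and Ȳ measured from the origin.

plate: A = 200 × 120 = 24000.00, centroid at (100.00, 60.00).
hole 1: A = −π·13² = -530.93, centroid at (63.00, 86.00).
hole 2: A = −(86 × 43) = -3698.00, centroid at (101.00, 48.50).
ΣA = 19771.07 in², ΣAX̄ = 1993053.46 in³, ΣAȲ = 1214987.09 in³.
X̄ = 1993053.46/19771.07 = 100.81 in; Ȳ = 1214987.09/19771.07 = 61.45 in.

X̄ = 100.81 in, Ȳ = 61.45 in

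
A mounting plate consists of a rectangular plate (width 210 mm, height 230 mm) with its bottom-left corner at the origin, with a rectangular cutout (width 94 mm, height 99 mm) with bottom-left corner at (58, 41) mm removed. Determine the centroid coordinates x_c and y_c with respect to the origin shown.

plate: A = 210 × 230 = 48300.00, centroid at (105.00, 115.00).
hole: A = −(94 × 99) = -9306.00, centroid at (105.00, 90.50).
ΣA = 38994.00 mm², ΣAx_c = 4094370.00 mm³, ΣAy_c = 4712307.00 mm³.
x_c = 4094370.00/38994.00 = 105.00 mm; y_c = 4712307.00/38994.00 = 120.85 mm.

x_c = 105.00 mm, y_c = 120.85 mm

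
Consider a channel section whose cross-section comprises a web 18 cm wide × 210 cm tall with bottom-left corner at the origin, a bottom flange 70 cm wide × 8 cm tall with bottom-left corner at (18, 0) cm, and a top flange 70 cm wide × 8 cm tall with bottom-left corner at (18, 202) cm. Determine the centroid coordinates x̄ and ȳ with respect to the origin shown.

web: A = 18 × 210 = 3780.00, centroid at (9.00, 105.00).
bottom flange: A = 70 × 8 = 560.00, centroid at (53.00, 4.00).
top flange: A = 70 × 8 = 560.00, centroid at (53.00, 206.00).
ΣA = 4900.00 cm²
ΣAx̄ = (3780.00)(9.00) + (560.00)(53.00) + (560.00)(53.00) = 93380.00 cm³
ΣAȳ = (3780.00)(105.00) + (560.00)(4.00) + (560.00)(206.00) = 514500.00 cm³
x̄ = 93380.00 / 4900.00 = 19.06 cm
ȳ = 514500.00 / 4900.00 = 105.00 cm

x̄ = 19.06 cm, ȳ = 105.00 cm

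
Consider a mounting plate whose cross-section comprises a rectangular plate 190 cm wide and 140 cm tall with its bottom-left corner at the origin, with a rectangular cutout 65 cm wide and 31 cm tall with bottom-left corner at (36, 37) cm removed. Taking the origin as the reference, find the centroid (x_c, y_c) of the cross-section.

x_c = 97.17 cm, y_c = 71.43 cm

Part | A | x̄ᵢ | ȳᵢ | A·x̄ᵢ | A·ȳᵢ
plate | 26600.00 | 95.00 | 70.00 | 2527000.00 | 1862000.00
hole | -2015.00 | 68.50 | 52.50 | -138027.50 | -105787.50
Σ | 24585.00 |  |  | 2388972.50 | 1756212.50
x_c = 2388972.50 / 24585.00 = 97.17 cm
y_c = 1756212.50 / 24585.00 = 71.43 cm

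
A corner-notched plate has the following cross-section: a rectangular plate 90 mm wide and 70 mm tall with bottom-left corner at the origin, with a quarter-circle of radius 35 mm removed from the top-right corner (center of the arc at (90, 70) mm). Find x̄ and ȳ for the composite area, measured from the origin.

Part | A | x̄ᵢ | ȳᵢ | A·x̄ᵢ | A·ȳᵢ
plate | 6300.00 | 45.00 | 35.00 | 283500.00 | 220500.00
removed quarter-circle | -962.11 | 75.15 | 55.15 | -72298.48 | -53056.23
Σ | 5337.89 |  |  | 211201.52 | 167443.77
x̄ = 211201.52 / 5337.89 = 39.57 mm
ȳ = 167443.77 / 5337.89 = 31.37 mm

x̄ = 39.57 mm, ȳ = 31.37 mm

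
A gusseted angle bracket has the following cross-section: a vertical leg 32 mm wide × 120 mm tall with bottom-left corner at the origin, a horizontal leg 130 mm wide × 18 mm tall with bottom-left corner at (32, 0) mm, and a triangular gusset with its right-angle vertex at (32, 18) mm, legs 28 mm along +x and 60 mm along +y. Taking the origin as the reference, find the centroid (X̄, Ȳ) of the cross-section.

X̄ = 46.03 mm, Ȳ = 40.37 mm

vertical leg: A = 32 × 120 = 3840.00, centroid at (16.00, 60.00).
horizontal leg: A = 130 × 18 = 2340.00, centroid at (97.00, 9.00).
gusset: A = ½·28·60 = 840.00, centroid at (41.33, 38.00).
ΣA = 7020.00 mm², ΣAX̄ = 323140.00 mm³, ΣAȲ = 283380.00 mm³.
X̄ = 323140.00/7020.00 = 46.03 mm; Ȳ = 283380.00/7020.00 = 40.37 mm.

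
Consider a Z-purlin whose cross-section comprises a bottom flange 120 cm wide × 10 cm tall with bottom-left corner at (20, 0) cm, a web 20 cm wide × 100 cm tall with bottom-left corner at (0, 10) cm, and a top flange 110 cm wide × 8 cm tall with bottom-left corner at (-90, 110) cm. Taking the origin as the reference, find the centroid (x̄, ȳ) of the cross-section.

x̄ = 20.88 cm, ȳ = 55.47 cm

Part | A | x̄ᵢ | ȳᵢ | A·x̄ᵢ | A·ȳᵢ
bottom flange | 1200.00 | 80.00 | 5.00 | 96000.00 | 6000.00
web | 2000.00 | 10.00 | 60.00 | 20000.00 | 120000.00
top flange | 880.00 | -35.00 | 114.00 | -30800.00 | 100320.00
Σ | 4080.00 |  |  | 85200.00 | 226320.00
x̄ = 85200.00 / 4080.00 = 20.88 cm
ȳ = 226320.00 / 4080.00 = 55.47 cm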